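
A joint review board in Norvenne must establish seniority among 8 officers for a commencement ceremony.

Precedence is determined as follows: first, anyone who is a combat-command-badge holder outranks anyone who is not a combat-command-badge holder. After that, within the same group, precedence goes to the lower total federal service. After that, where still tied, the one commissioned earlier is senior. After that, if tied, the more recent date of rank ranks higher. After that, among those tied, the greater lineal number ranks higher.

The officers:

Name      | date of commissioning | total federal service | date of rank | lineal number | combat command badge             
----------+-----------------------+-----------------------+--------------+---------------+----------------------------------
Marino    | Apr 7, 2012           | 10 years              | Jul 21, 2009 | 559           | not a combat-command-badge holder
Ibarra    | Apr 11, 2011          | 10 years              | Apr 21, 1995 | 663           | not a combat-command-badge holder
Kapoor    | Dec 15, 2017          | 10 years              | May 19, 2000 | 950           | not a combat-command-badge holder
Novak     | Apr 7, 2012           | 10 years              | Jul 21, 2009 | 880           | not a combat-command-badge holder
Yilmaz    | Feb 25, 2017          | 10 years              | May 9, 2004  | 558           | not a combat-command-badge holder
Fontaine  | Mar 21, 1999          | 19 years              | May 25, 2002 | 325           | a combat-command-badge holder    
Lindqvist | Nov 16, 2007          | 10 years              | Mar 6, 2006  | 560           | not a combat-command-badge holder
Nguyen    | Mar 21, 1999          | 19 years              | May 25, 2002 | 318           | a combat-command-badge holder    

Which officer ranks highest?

By the first rule: Fontaine and Nguyen (both a combat-command-badge holder); then Lindqvist, Ibarra, Novak, Marino, Yilmaz and Kapoor (each not a combat-command-badge holder).
Fontaine and Nguyen both have total federal service 19 years, so the next rule applies.
Fontaine and Nguyen both have date of commissioning Mar 21, 1999, so the next rule applies.
Fontaine and Nguyen both have date of rank May 25, 2002, so the next rule applies.
Among Fontaine and Nguyen, by lineal number (higher first): Fontaine (325) before Nguyen (318).
Lindqvist, Ibarra, Novak, Marino, Yilmaz and Kapoor all have total federal service 10 years, so the next rule applies.
Among Lindqvist, Ibarra, Novak, Marino, Yilmaz and Kapoor, by date of commissioning (earlier first): Lindqvist (Nov 16, 2007) before Ibarra (Apr 11, 2011) before Novak and Marino (Apr 7, 2012) before Yilmaz (Feb 25, 2017) before Kapoor (Dec 15, 2017).
Novak and Marino both have date of rank Jul 21, 2009, so the next rule applies.
Among Novak and Marino, by lineal number (higher first): Novak (880) before Marino (559).
Order: Fontaine, Nguyen, Lindqvist, Ibarra, Novak, Marino, Yilmaz, Kapoor.

Fontaine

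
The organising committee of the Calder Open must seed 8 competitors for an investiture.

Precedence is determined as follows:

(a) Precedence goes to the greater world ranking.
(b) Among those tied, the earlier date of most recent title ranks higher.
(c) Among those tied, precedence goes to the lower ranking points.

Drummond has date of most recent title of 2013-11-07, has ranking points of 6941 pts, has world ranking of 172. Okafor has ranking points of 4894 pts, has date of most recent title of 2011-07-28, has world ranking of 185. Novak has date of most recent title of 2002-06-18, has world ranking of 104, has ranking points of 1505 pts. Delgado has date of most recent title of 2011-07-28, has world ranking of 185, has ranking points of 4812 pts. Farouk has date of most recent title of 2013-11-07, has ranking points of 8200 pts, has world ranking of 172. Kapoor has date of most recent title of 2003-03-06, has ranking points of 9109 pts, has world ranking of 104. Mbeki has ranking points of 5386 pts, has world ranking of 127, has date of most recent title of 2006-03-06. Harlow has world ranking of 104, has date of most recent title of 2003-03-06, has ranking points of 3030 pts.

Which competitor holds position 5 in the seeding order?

By world ranking (higher first): Delgado and Okafor (both 185); then Drummond and Farouk (both 172); then Mbeki (127); then Novak, Harlow and Kapoor (each 104).
Delgado and Okafor both have date of most recent title 2011-07-28, so the next rule applies.
Among Delgado and Okafor, by ranking points (lower first): Delgado (4812 pts) before Okafor (4894 pts).
Drummond and Farouk both have date of most recent title 2013-11-07, so the next rule applies.
Among Drummond and Farouk, by ranking points (lower first): Drummond (6941 pts) before Farouk (8200 pts).
Among Novak, Harlow and Kapoor, by date of most recent title (earlier first): Novak (2002-06-18) before Harlow and Kapoor (2003-03-06).
Among Harlow and Kapoor, by ranking points (lower first): Harlow (3030 pts) before Kapoor (9109 pts).
Order: Delgado, Okafor, Drummond, Farouk, Mbeki, Novak, Harlow, Kapoor.

Mbeki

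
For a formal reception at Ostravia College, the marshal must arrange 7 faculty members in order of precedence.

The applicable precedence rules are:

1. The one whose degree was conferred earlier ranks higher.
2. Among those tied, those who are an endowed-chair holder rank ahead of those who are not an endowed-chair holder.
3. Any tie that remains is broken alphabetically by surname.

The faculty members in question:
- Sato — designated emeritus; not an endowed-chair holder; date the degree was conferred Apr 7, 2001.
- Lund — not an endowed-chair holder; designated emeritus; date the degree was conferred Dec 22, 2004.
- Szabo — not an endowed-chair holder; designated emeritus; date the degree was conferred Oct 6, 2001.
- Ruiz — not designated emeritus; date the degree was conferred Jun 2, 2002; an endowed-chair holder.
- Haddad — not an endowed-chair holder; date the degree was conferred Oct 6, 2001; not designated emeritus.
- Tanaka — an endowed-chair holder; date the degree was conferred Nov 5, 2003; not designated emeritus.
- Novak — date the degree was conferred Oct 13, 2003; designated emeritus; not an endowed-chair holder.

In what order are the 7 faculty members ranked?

Sato, Haddad, Szabo, Ruiz, Novak, Tanaka, Lund

By date the degree was conferred (earlier first): Sato (Apr 7, 2001); then Haddad and Szabo (both Oct 6, 2001); then Ruiz (Jun 2, 2002); then Novak (Oct 13, 2003); then Tanaka (Nov 5, 2003); then Lund (Dec 22, 2004).
Haddad and Szabo are each not an endowed-chair holder, so the next rule applies.
Among Haddad and Szabo, alphabetically by surname: Haddad before Szabo.
Full order: Sato, Haddad, Szabo, Ruiz, Novak, Tanaka, Lund.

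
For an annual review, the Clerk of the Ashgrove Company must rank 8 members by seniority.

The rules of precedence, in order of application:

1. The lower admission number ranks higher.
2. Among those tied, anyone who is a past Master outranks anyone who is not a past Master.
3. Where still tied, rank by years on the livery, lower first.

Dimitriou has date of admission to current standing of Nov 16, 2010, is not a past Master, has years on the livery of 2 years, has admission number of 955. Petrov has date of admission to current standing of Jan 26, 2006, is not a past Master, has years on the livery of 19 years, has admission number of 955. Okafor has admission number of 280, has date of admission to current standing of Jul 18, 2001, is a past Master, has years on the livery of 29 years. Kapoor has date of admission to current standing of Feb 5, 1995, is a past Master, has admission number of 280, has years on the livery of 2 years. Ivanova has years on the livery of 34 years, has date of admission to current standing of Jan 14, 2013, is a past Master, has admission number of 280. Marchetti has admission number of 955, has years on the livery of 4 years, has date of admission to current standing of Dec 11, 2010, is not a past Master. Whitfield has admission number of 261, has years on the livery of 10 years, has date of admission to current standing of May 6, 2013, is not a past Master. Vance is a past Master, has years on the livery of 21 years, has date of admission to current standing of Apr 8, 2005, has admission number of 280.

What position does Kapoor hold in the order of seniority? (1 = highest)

By admission number (lower first): Whitfield (261); then Kapoor, Vance, Okafor and Ivanova (each 280); then Dimitriou, Marchetti and Petrov (each 955).
Kapoor, Vance, Okafor and Ivanova are each a past Master, so the next rule applies.
Among Kapoor, Vance, Okafor and Ivanova, by years on the livery (lower first): Kapoor (2 years) before Vance (21 years) before Okafor (29 years) before Ivanova (34 years).
Dimitriou, Marchetti and Petrov are each not a past Master, so the next rule applies.
Among Dimitriou, Marchetti and Petrov, by years on the livery (lower first): Dimitriou (2 years) before Marchetti (4 years) before Petrov (19 years).
Order: Whitfield, Kapoor, Vance, Okafor, Ivanova, Dimitriou, Marchetti, Petrov. So position 2.

2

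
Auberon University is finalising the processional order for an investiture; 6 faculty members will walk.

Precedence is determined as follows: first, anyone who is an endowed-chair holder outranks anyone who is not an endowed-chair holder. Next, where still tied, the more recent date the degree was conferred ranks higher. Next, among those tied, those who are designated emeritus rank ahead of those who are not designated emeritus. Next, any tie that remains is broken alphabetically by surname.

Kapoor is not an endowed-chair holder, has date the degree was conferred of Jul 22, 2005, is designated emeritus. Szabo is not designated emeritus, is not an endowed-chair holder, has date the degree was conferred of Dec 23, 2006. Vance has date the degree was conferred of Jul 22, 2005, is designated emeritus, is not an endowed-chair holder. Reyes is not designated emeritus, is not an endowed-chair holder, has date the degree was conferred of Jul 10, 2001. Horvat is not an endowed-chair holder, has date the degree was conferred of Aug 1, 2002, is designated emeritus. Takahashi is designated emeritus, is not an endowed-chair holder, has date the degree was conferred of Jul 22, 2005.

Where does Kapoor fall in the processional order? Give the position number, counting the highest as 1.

By the first rule: Szabo, Kapoor, Takahashi, Vance, Horvat and Reyes (each not an endowed-chair holder).
Among Szabo, Kapoor, Takahashi, Vance, Horvat and Reyes, by date the degree was conferred (later first): Szabo (Dec 23, 2006) before Kapoor, Takahashi and Vance (Jul 22, 2005) before Horvat (Aug 1, 2002) before Reyes (Jul 10, 2001).
Kapoor, Takahashi and Vance are each designated emeritus, so the next rule applies.
Among Kapoor, Takahashi and Vance, alphabetically by surname: Kapoor before Takahashi before Vance.
Order: Szabo, Kapoor, Takahashi, Vance, Horvat, Reyes. So position 2.

2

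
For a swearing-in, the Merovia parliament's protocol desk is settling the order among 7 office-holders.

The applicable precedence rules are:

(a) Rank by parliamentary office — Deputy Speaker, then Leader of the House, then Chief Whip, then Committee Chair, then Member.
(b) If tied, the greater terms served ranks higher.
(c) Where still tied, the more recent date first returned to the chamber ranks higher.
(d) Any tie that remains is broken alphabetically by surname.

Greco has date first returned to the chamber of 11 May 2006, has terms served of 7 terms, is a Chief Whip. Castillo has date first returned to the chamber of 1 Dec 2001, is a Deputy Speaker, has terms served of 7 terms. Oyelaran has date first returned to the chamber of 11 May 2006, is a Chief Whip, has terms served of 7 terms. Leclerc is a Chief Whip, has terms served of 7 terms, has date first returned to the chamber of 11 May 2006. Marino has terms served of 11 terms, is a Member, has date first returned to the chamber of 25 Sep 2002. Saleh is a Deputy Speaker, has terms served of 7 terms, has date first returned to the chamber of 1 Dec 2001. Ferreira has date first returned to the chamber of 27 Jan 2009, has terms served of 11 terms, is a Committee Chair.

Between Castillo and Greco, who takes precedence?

By parliamentary office: Castillo and Saleh (Deputy Speaker); then Greco, Leclerc and Oyelaran (Chief Whip); then Ferreira (Committee Chair); then Marino (Member).
Castillo and Saleh both have terms served 7 terms, so the next rule applies.
Castillo and Saleh both have date first returned to the chamber 1 Dec 2001, so the next rule applies.
Among Castillo and Saleh, alphabetically by surname: Castillo before Saleh.
Greco, Leclerc and Oyelaran all have terms served 7 terms, so the next rule applies.
Greco, Leclerc and Oyelaran all have date first returned to the chamber 11 May 2006, so the next rule applies.
Among Greco, Leclerc and Oyelaran, alphabetically by surname: Greco before Leclerc before Oyelaran.
So Castillo takes precedence.

Castillo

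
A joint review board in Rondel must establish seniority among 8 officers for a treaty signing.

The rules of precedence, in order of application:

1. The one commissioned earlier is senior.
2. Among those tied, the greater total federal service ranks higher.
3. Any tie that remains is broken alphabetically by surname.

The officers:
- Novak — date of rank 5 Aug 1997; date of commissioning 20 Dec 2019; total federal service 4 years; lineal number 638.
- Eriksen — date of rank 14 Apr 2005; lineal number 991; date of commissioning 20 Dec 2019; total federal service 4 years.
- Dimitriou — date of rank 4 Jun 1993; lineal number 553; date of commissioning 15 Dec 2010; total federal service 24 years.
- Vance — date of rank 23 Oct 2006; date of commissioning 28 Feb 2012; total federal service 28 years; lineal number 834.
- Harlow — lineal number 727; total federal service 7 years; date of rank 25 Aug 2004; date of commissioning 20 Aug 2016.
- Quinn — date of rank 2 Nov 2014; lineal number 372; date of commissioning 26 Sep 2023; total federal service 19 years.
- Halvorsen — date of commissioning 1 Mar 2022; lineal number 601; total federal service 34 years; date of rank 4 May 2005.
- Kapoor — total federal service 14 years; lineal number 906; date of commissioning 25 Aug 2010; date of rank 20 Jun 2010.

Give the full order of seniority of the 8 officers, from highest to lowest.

By date of commissioning (earlier first): Kapoor (25 Aug 2010); then Dimitriou (15 Dec 2010); then Vance (28 Feb 2012); then Harlow (20 Aug 2016); then Eriksen and Novak (both 20 Dec 2019); then Halvorsen (1 Mar 2022); then Quinn (26 Sep 2023).
Eriksen and Novak both have total federal service 4 years, so the next rule applies.
Among Eriksen and Novak, alphabetically by surname: Eriksen before Novak.
Full order: Kapoor, Dimitriou, Vance, Harlow, Eriksen, Novak, Halvorsen, Quinn.

Kapoor, Dimitriou, Vance, Harlow, Eriksen, Novak, Halvorsen, Quinn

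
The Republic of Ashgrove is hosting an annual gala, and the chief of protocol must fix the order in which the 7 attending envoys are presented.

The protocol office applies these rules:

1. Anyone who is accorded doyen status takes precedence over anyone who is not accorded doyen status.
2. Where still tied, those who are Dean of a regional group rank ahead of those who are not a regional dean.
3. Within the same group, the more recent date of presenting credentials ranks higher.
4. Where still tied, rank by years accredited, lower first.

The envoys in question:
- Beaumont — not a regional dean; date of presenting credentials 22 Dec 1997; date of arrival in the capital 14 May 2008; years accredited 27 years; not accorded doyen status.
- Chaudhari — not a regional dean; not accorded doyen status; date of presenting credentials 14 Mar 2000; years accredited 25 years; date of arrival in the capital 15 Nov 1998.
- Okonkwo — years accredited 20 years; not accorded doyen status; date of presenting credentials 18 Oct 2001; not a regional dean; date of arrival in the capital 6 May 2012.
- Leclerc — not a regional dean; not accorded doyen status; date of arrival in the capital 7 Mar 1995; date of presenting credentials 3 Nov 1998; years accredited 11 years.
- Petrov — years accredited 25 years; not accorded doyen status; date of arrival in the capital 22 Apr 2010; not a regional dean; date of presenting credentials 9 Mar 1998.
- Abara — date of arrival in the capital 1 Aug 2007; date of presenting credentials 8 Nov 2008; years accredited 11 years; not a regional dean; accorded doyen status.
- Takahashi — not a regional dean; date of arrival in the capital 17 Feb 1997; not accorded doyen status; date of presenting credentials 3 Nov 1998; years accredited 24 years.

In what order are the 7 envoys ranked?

Abara, Okonkwo, Chaudhari, Leclerc, Takahashi, Petrov, Beaumont

By the first rule: Abara (accorded doyen status); then Okonkwo, Chaudhari, Leclerc, Takahashi, Petrov and Beaumont (each not accorded doyen status).
Okonkwo, Chaudhari, Leclerc, Takahashi, Petrov and Beaumont are each not a regional dean, so the next rule applies.
Among Okonkwo, Chaudhari, Leclerc, Takahashi, Petrov and Beaumont, by date of presenting credentials (later first): Okonkwo (18 Oct 2001) before Chaudhari (14 Mar 2000) before Leclerc and Takahashi (3 Nov 1998) before Petrov (9 Mar 1998) before Beaumont (22 Dec 1997).
Among Leclerc and Takahashi, by years accredited (lower first): Leclerc (11 years) before Takahashi (24 years).
Full order: Abara, Okonkwo, Chaudhari, Leclerc, Takahashi, Petrov, Beaumont.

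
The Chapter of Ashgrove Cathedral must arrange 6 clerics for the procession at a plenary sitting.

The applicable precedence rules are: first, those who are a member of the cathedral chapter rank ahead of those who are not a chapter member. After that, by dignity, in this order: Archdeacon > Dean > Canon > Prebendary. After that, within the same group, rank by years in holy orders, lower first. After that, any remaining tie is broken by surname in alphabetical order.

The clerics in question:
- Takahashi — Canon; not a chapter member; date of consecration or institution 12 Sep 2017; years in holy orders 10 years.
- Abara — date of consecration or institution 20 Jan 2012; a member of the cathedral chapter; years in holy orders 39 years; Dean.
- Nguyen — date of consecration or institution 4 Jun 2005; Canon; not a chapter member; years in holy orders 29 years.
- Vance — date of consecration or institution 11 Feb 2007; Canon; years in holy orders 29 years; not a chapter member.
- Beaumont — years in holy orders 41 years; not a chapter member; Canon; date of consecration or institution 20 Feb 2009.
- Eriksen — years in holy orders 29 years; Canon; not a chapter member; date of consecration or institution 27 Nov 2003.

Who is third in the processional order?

By the first rule: Abara (a member of the cathedral chapter); then Takahashi, Eriksen, Nguyen, Vance and Beaumont (each not a chapter member).
Takahashi, Eriksen, Nguyen, Vance and Beaumont are each Canon, so the next rule applies.
Among Takahashi, Eriksen, Nguyen, Vance and Beaumont, by years in holy orders (lower first): Takahashi (10 years) before Eriksen, Nguyen and Vance (29 years) before Beaumont (41 years).
Among Eriksen, Nguyen and Vance, alphabetically by surname: Eriksen before Nguyen before Vance.
Order: Abara, Takahashi, Eriksen, Nguyen, Vance, Beaumont.

Eriksen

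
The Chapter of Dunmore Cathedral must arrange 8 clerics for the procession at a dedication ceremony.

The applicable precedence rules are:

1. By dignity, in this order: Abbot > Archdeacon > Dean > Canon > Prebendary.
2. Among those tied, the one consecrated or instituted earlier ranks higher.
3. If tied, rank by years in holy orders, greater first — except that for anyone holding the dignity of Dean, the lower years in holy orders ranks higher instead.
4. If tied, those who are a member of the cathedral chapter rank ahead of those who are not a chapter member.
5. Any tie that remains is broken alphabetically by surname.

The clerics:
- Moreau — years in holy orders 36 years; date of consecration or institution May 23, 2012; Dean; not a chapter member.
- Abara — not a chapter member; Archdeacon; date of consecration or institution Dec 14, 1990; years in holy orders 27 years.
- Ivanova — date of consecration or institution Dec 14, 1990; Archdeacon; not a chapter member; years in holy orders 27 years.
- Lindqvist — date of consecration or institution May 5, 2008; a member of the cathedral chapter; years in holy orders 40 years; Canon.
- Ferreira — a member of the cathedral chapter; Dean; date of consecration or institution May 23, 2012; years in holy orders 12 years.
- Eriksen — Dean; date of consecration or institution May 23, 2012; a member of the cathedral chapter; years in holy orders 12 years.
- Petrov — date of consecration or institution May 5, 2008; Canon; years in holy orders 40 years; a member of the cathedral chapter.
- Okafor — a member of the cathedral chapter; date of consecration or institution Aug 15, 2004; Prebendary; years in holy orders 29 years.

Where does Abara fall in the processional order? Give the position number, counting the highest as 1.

By dignity: Abara and Ivanova (Archdeacon); then Eriksen, Ferreira and Moreau (Dean); then Lindqvist and Petrov (Canon); then Okafor (Prebendary).
Abara and Ivanova both have date of consecration or institution Dec 14, 1990, so the next rule applies.
Abara and Ivanova both have years in holy orders 27 years, so the next rule applies.
Abara and Ivanova are each not a chapter member, so the next rule applies.
Among Abara and Ivanova, alphabetically by surname: Abara before Ivanova.
Eriksen, Ferreira and Moreau all have date of consecration or institution May 23, 2012, so the next rule applies.
Among Eriksen, Ferreira and Moreau, by years in holy orders (lower first) (reversed rule for this group): Eriksen and Ferreira (12 years) before Moreau (36 years).
Eriksen and Ferreira are each a member of the cathedral chapter, so the next rule applies.
Among Eriksen and Ferreira, alphabetically by surname: Eriksen before Ferreira.
Lindqvist and Petrov both have date of consecration or institution May 5, 2008, so the next rule applies.
Lindqvist and Petrov both have years in holy orders 40 years, so the next rule applies.
Lindqvist and Petrov are each a member of the cathedral chapter, so the next rule applies.
Among Lindqvist and Petrov, alphabetically by surname: Lindqvist before Petrov.
Order: Abara, Ivanova, Eriksen, Ferreira, Moreau, Lindqvist, Petrov, Okafor. So position 1.

1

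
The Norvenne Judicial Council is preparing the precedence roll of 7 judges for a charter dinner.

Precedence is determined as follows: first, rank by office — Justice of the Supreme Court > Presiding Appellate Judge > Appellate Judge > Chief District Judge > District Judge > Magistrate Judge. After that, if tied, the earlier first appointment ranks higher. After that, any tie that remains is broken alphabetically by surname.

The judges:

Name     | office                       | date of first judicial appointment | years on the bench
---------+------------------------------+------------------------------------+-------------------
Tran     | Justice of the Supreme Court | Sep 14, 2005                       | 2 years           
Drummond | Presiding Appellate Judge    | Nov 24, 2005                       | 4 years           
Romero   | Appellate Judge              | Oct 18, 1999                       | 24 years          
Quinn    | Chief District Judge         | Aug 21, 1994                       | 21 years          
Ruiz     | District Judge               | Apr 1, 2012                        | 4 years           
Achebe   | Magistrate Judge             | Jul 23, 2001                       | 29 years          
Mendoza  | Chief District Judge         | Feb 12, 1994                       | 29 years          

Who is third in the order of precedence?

Romero

By office: Tran (Justice of the Supreme Court); then Drummond (Presiding Appellate Judge); then Romero (Appellate Judge); then Mendoza and Quinn (Chief District Judge); then Ruiz (District Judge); then Achebe (Magistrate Judge).
Among Mendoza and Quinn, by date of first judicial appointment (earlier first): Mendoza (Feb 12, 1994) before Quinn (Aug 21, 1994).
Order: Tran, Drummond, Romero, Mendoza, Quinn, Ruiz, Achebe.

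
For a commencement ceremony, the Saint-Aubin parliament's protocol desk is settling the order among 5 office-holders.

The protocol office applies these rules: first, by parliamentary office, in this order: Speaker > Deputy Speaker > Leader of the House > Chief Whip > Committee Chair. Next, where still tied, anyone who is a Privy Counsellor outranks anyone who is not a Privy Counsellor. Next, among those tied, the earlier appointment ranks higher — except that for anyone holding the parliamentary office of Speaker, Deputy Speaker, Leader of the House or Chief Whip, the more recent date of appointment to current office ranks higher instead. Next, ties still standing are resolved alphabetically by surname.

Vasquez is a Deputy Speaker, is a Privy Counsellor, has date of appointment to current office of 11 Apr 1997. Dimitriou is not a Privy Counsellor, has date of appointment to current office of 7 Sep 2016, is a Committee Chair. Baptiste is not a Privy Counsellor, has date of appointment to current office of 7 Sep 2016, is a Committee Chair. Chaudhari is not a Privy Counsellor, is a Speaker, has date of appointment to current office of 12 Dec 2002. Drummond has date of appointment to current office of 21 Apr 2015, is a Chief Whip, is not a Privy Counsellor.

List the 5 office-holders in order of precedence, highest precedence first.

Chaudhari, Vasquez, Drummond, Baptiste, Dimitriou

By parliamentary office: Chaudhari (Speaker); then Vasquez (Deputy Speaker); then Drummond (Chief Whip); then Baptiste and Dimitriou (Committee Chair).
Baptiste and Dimitriou are each not a Privy Counsellor, so the next rule applies.
Baptiste and Dimitriou both have date of appointment to current office 7 Sep 2016, so the next rule applies.
Among Baptiste and Dimitriou, alphabetically by surname: Baptiste before Dimitriou.
Full order: Chaudhari, Vasquez, Drummond, Baptiste, Dimitriou.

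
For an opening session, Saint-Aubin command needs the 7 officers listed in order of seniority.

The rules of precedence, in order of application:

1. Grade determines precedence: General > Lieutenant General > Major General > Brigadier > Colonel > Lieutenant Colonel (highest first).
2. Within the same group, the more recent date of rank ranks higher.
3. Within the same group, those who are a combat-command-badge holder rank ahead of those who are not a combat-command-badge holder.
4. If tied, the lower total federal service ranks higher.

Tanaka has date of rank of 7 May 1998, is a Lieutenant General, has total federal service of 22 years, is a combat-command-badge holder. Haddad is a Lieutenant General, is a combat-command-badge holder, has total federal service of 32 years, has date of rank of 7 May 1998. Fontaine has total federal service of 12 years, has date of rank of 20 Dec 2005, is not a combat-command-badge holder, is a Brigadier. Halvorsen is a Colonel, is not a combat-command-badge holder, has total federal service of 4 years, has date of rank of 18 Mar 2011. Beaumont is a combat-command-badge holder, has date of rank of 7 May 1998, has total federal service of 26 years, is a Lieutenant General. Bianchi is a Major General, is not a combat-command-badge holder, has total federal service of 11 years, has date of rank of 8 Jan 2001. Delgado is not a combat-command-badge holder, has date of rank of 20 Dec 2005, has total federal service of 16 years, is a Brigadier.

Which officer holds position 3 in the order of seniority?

By grade: Tanaka, Beaumont and Haddad (Lieutenant General); then Bianchi (Major General); then Fontaine and Delgado (Brigadier); then Halvorsen (Colonel).
Tanaka, Beaumont and Haddad all have date of rank 7 May 1998, so the next rule applies.
Tanaka, Beaumont and Haddad are each a combat-command-badge holder, so the next rule applies.
Among Tanaka, Beaumont and Haddad, by total federal service (lower first): Tanaka (22 years) before Beaumont (26 years) before Haddad (32 years).
Fontaine and Delgado both have date of rank 20 Dec 2005, so the next rule applies.
Fontaine and Delgado are each not a combat-command-badge holder, so the next rule applies.
Among Fontaine and Delgado, by total federal service (lower first): Fontaine (12 years) before Delgado (16 years).
Order: Tanaka, Beaumont, Haddad, Bianchi, Fontaine, Delgado, Halvorsen.

Haddad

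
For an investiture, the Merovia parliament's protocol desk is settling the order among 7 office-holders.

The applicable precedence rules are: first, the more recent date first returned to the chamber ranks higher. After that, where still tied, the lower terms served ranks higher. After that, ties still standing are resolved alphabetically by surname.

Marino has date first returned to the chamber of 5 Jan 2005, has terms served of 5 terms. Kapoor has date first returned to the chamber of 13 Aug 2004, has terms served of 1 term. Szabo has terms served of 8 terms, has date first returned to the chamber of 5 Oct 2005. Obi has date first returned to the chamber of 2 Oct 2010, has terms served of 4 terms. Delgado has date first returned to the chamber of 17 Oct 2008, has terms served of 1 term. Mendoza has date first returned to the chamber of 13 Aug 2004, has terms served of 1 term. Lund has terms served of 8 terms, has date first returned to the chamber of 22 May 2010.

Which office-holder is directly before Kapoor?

By date first returned to the chamber (later first): Obi (2 Oct 2010); then Lund (22 May 2010); then Delgado (17 Oct 2008); then Szabo (5 Oct 2005); then Marino (5 Jan 2005); then Kapoor and Mendoza (both 13 Aug 2004).
Kapoor and Mendoza both have terms served 1 term, so the next rule applies.
Among Kapoor and Mendoza, alphabetically by surname: Kapoor before Mendoza.
Order: Obi, Lund, Delgado, Szabo, Marino, Kapoor, Mendoza.

Marino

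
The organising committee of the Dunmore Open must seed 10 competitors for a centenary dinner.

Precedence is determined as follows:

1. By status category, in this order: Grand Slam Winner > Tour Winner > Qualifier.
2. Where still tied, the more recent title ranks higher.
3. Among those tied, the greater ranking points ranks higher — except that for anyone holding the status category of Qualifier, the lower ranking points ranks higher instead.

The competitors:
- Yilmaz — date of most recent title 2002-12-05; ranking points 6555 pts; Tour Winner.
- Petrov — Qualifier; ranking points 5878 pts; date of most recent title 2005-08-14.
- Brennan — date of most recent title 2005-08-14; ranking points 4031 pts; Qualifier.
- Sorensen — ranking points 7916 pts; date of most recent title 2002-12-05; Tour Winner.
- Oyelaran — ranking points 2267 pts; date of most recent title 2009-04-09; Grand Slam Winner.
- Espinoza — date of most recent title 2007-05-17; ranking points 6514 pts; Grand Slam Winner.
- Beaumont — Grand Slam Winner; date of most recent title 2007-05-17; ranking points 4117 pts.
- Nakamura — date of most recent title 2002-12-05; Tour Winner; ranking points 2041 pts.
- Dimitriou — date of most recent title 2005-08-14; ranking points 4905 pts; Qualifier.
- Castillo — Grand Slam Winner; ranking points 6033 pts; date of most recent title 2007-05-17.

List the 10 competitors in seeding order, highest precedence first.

Oyelaran, Espinoza, Castillo, Beaumont, Sorensen, Yilmaz, Nakamura, Brennan, Dimitriou, Petrov

By status category: Oyelaran, Espinoza, Castillo and Beaumont (Grand Slam Winner); then Sorensen, Yilmaz and Nakamura (Tour Winner); then Brennan, Dimitriou and Petrov (Qualifier).
Among Oyelaran, Espinoza, Castillo and Beaumont, by date of most recent title (later first): Oyelaran (2009-04-09) before Espinoza, Castillo and Beaumont (2007-05-17).
Among Espinoza, Castillo and Beaumont, by ranking points (higher first): Espinoza (6514 pts) before Castillo (6033 pts) before Beaumont (4117 pts).
Sorensen, Yilmaz and Nakamura all have date of most recent title 2002-12-05, so the next rule applies.
Among Sorensen, Yilmaz and Nakamura, by ranking points (higher first): Sorensen (7916 pts) before Yilmaz (6555 pts) before Nakamura (2041 pts).
Brennan, Dimitriou and Petrov all have date of most recent title 2005-08-14, so the next rule applies.
Among Brennan, Dimitriou and Petrov, by ranking points (lower first) (reversed rule for this group): Brennan (4031 pts) before Dimitriou (4905 pts) before Petrov (5878 pts).
Full order: Oyelaran, Espinoza, Castillo, Beaumont, Sorensen, Yilmaz, Nakamura, Brennan, Dimitriou, Petrov.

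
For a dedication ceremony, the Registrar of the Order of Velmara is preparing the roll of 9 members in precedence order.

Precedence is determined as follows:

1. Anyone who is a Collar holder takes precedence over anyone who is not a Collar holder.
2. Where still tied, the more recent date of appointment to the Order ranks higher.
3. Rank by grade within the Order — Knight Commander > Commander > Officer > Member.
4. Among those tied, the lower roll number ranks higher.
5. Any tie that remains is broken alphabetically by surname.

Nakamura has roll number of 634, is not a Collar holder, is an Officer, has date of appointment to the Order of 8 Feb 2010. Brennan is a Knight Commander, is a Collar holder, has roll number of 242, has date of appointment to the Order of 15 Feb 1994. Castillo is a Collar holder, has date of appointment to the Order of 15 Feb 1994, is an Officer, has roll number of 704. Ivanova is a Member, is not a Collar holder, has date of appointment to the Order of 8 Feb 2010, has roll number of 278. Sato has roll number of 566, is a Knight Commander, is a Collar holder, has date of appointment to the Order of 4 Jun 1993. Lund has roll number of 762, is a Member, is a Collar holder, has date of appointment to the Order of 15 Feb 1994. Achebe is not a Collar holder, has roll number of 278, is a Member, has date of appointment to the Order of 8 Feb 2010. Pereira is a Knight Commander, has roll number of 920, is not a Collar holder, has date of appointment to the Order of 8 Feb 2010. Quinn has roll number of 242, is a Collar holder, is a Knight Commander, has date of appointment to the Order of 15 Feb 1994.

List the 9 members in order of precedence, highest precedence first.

By the first rule: Brennan, Quinn, Castillo, Lund and Sato (each a Collar holder); then Pereira, Nakamura, Achebe and Ivanova (each not a Collar holder).
Among Brennan, Quinn, Castillo, Lund and Sato, by date of appointment to the Order (later first): Brennan, Quinn, Castillo and Lund (15 Feb 1994) before Sato (4 Jun 1993).
Among Brennan, Quinn, Castillo and Lund, by grade within the Order: Brennan and Quinn (Knight Commander) before Castillo (Officer) before Lund (Member).
Brennan and Quinn both have roll number 242, so the next rule applies.
Among Brennan and Quinn, alphabetically by surname: Brennan before Quinn.
Pereira, Nakamura, Achebe and Ivanova all have date of appointment to the Order 8 Feb 2010, so the next rule applies.
Among Pereira, Nakamura, Achebe and Ivanova, by grade within the Order: Pereira (Knight Commander) before Nakamura (Officer) before Achebe and Ivanova (Member).
Achebe and Ivanova both have roll number 278, so the next rule applies.
Among Achebe and Ivanova, alphabetically by surname: Achebe before Ivanova.
Full order: Brennan, Quinn, Castillo, Lund, Sato, Pereira, Nakamura, Achebe, Ivanova.

Brennan, Quinn, Castillo, Lund, Sato, Pereira, Nakamura, Achebe, Ivanova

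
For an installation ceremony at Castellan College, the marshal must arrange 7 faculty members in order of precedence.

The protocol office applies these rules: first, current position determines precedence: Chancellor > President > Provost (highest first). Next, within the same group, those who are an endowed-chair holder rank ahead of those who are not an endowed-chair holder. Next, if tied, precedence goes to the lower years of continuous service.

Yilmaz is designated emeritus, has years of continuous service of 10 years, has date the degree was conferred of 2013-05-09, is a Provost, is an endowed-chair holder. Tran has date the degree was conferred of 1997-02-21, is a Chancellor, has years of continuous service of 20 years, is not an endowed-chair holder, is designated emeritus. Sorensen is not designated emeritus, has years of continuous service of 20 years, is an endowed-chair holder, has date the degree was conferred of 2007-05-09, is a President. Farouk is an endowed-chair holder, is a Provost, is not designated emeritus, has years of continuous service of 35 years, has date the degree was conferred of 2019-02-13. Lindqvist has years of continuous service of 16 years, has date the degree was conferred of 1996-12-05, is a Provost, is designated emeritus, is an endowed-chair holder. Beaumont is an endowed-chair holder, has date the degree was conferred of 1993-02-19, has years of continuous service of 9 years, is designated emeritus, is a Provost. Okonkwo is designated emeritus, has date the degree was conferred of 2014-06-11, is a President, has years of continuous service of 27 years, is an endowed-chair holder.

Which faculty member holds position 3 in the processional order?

Okonkwo

By current position: Tran (Chancellor); then Sorensen and Okonkwo (President); then Beaumont, Yilmaz, Lindqvist and Farouk (Provost).
Sorensen and Okonkwo are each an endowed-chair holder, so the next rule applies.
Among Sorensen and Okonkwo, by years of continuous service (lower first): Sorensen (20 years) before Okonkwo (27 years).
Beaumont, Yilmaz, Lindqvist and Farouk are each an endowed-chair holder, so the next rule applies.
Among Beaumont, Yilmaz, Lindqvist and Farouk, by years of continuous service (lower first): Beaumont (9 years) before Yilmaz (10 years) before Lindqvist (16 years) before Farouk (35 years).
Order: Tran, Sorensen, Okonkwo, Beaumont, Yilmaz, Lindqvist, Farouk.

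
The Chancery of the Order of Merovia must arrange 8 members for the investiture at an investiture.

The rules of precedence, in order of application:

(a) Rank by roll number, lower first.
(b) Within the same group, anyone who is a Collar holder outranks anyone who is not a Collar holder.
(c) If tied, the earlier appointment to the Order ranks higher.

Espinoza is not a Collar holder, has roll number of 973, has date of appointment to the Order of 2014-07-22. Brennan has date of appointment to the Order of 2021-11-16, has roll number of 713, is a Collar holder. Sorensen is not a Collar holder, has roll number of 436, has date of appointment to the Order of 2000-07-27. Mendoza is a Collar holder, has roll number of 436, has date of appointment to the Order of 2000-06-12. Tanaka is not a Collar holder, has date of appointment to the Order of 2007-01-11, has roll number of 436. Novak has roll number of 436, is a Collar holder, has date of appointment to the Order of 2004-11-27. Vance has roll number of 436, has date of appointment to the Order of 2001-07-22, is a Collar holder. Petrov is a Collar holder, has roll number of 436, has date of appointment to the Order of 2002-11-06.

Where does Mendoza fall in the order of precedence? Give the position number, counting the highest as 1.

1

By roll number (lower first): Mendoza, Vance, Petrov, Novak, Sorensen and Tanaka (each 436); then Brennan (713); then Espinoza (973).
Among Mendoza, Vance, Petrov, Novak, Sorensen and Tanaka, a Collar holder before not a Collar holder: Mendoza, Vance, Petrov and Novak (a Collar holder) before Sorensen and Tanaka (not a Collar holder).
Among Mendoza, Vance, Petrov and Novak, by date of appointment to the Order (earlier first): Mendoza (2000-06-12) before Vance (2001-07-22) before Petrov (2002-11-06) before Novak (2004-11-27).
Among Sorensen and Tanaka, by date of appointment to the Order (earlier first): Sorensen (2000-07-27) before Tanaka (2007-01-11).
Order: Mendoza, Vance, Petrov, Novak, Sorensen, Tanaka, Brennan, Espinoza. So position 1.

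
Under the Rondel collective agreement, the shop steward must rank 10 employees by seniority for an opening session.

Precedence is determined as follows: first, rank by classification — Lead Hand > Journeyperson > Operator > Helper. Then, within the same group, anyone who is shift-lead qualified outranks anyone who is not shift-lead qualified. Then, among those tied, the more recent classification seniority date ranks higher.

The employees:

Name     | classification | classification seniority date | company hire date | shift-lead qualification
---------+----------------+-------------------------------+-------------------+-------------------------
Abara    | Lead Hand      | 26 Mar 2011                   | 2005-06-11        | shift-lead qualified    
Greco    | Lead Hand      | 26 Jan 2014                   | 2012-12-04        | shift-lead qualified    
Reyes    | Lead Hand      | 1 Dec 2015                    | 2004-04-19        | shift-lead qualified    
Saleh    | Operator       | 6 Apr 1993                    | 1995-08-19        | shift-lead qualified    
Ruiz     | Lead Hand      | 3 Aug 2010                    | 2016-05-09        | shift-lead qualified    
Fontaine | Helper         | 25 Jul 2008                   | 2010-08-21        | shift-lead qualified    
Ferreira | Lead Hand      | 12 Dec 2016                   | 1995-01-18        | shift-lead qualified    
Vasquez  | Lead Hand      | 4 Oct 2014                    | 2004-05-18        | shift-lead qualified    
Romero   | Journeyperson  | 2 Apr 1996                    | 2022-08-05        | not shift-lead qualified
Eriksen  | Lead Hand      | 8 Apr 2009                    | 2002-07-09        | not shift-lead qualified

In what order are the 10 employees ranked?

By classification: Ferreira, Reyes, Vasquez, Greco, Abara, Ruiz and Eriksen (Lead Hand); then Romero (Journeyperson); then Saleh (Operator); then Fontaine (Helper).
Among Ferreira, Reyes, Vasquez, Greco, Abara, Ruiz and Eriksen, shift-lead qualified before not shift-lead qualified: Ferreira, Reyes, Vasquez, Greco, Abara and Ruiz (shift-lead qualified) before Eriksen (not shift-lead qualified).
Among Ferreira, Reyes, Vasquez, Greco, Abara and Ruiz, by classification seniority date (later first): Ferreira (12 Dec 2016) before Reyes (1 Dec 2015) before Vasquez (4 Oct 2014) before Greco (26 Jan 2014) before Abara (26 Mar 2011) before Ruiz (3 Aug 2010).
Full order: Ferreira, Reyes, Vasquez, Greco, Abara, Ruiz, Eriksen, Romero, Saleh, Fontaine.

Ferreira, Reyes, Vasquez, Greco, Abara, Ruiz, Eriksen, Romero, Saleh, Fontaine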